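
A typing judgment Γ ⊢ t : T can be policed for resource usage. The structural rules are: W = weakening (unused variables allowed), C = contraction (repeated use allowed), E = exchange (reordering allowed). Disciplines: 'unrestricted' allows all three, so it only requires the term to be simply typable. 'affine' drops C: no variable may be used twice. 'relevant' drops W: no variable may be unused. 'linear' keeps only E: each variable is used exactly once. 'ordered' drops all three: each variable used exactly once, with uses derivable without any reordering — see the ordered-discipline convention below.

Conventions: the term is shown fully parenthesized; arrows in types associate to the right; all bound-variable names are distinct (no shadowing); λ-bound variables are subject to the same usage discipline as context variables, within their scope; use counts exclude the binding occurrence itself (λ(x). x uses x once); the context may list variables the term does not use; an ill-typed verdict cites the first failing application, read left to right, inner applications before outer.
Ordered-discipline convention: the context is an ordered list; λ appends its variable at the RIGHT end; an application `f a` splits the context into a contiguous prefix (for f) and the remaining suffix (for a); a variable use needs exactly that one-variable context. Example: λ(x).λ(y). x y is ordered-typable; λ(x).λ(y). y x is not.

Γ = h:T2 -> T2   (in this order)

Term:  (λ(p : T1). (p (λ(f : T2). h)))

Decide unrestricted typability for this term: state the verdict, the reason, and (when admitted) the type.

no — a type mismatch blocks all five
counts: h ×1, p [bound] ×1, f [bound] ×0
use order (left to right): p, h
typing: ill-typed: non-function type T1 applied to an argument
all disciplines: ordered ✗ | linear ✗ | affine ✗ | relevant ✗ | unrestricted ✗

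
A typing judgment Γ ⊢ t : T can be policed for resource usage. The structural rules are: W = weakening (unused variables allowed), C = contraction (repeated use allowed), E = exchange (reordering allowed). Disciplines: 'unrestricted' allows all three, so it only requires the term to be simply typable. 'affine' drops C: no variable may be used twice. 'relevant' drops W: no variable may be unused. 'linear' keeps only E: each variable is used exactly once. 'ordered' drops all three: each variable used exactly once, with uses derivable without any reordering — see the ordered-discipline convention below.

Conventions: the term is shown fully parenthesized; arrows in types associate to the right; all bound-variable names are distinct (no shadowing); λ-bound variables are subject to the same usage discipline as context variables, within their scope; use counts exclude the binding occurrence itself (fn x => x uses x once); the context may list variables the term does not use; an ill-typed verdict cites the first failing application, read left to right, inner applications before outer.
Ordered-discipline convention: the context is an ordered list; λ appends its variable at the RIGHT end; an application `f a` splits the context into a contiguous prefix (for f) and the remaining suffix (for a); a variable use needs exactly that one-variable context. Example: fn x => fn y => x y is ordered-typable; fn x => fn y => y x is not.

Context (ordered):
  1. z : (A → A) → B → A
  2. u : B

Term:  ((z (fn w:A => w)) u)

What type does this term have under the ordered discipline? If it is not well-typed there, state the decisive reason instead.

term : A
counts: z: 1; u: 1; w (bound): 1
uses in reading order: z, w, u
typing: the term checks, with type A
all disciplines: ordered ✓, linear ✓, affine ✓, relevant ✓, unrestricted ✓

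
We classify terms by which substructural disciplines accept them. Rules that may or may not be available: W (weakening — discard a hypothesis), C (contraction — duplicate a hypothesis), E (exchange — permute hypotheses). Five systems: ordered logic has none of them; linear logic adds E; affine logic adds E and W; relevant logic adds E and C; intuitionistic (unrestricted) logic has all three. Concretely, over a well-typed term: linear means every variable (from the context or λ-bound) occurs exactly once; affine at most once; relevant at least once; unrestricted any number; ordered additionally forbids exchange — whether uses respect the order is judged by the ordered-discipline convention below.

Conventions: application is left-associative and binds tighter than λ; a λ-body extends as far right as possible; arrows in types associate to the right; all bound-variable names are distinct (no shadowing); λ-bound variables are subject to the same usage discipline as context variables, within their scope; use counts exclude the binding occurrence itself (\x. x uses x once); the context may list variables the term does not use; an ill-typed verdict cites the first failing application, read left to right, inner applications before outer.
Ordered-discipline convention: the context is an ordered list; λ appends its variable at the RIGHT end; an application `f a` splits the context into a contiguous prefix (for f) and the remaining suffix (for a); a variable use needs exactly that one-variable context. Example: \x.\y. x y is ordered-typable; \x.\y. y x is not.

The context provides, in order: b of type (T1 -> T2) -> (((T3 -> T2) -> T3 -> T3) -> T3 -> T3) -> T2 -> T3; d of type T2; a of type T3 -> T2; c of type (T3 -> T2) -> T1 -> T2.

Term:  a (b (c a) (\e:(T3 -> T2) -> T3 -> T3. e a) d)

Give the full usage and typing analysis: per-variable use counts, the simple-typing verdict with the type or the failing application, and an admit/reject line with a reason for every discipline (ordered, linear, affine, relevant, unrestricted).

counts: b: 1, d: 1, a: 3, c: 1, e (λ-bound): 1
uses in reading order: a, b, c, a, e, a, d
typing: well-typed at T2
ordered: ✗ — a ×3 used more than once (contraction)
linear: ✗ — a ×3 used more than once (contraction)
affine: ✗ — a ×3 used more than once (contraction)
relevant: ✓ — b, d, a, c, e: all used, weakening unneeded
unrestricted: ✓ — simply typable at T2; W, C, E all held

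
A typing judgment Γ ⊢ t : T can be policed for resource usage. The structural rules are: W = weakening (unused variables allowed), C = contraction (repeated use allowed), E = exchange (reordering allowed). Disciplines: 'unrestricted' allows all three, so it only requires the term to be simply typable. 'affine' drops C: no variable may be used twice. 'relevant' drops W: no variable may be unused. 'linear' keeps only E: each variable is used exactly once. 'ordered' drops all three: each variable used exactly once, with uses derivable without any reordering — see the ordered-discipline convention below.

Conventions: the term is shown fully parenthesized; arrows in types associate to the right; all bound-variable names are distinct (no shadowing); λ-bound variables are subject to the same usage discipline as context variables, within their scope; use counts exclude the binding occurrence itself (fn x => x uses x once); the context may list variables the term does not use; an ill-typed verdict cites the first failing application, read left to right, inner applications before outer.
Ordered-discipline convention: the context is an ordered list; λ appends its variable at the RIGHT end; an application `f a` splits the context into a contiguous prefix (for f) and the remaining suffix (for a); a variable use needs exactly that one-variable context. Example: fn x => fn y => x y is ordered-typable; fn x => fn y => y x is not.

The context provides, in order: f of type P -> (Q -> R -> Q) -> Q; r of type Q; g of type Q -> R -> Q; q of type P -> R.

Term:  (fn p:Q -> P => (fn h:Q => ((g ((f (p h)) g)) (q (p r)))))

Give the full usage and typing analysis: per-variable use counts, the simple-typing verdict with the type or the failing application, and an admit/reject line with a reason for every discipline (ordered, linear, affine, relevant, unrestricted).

variable uses: f: 1; r: 1; g: 2; q: 1; p (bound): 2; h (bound): 1
use order (left to right): g, f, p, h, g, q, p, r
typing: ✓ — (Q -> P) -> Q -> Q
ordered: ✗, needs contraction — g ×2, p ×2
linear: ✗, needs contraction — g ×2, p ×2
affine: ✗, needs contraction — g ×2, p ×2
relevant: ✓, at least one use each (f, r, g, q, p, h)
unrestricted: ✓, simply typable at (Q -> P) -> Q -> Q; W, C, E all held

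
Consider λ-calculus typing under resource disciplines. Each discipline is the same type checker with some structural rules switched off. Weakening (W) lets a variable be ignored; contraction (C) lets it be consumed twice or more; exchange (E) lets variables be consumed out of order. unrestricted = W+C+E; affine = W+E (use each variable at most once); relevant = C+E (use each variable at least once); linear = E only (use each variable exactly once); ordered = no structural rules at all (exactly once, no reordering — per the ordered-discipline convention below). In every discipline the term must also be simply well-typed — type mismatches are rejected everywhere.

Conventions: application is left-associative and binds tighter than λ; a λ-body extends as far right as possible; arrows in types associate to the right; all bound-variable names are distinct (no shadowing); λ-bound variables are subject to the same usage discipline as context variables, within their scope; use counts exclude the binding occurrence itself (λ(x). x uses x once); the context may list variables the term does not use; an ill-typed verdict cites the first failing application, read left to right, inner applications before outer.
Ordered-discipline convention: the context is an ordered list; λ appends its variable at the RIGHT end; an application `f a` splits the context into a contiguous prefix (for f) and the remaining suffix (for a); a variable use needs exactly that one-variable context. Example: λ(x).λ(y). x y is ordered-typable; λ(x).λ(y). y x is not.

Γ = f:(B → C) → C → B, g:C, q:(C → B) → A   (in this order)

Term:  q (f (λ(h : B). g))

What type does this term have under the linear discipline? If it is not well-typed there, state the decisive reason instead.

not well-typed under linear — h left unused
variable uses: f=1, g=1, q=1, h (bound)=0
left-to-right use order: q, f, g
typing: well-typed — term : A
across the five disciplines: ordered ✗ · linear ✗ · affine ✓ · relevant ✗ · unrestricted ✓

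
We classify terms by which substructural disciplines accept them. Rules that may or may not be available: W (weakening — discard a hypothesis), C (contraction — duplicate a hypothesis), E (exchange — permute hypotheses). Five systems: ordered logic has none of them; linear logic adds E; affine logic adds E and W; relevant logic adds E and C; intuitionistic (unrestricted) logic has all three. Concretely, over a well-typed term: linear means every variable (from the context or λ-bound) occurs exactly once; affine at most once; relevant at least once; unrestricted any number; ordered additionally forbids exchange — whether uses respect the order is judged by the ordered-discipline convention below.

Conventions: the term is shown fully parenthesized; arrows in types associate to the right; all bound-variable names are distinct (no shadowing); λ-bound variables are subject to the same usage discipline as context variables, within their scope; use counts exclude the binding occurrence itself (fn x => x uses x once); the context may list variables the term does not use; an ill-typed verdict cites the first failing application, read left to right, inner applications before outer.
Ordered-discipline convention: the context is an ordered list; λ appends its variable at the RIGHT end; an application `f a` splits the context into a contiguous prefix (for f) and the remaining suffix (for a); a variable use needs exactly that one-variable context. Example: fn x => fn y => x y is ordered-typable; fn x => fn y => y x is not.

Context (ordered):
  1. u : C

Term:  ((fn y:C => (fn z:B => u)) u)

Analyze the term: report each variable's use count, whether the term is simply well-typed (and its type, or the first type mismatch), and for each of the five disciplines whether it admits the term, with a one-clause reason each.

usage: u: 2×; y [bound]: 0×; z [bound]: 0×
use order (left to right): u, u
typing: ✓ — B -> C
ordered ✗ (repeated use of u ×2; y, z never used (weakening))
linear ✗ (repeated use of u ×2; y, z never used (weakening))
affine ✗ (repeated use of u ×2)
relevant ✗ (y, z never used (weakening))
unrestricted ✓ (well-typed at B -> C; no restrictions here)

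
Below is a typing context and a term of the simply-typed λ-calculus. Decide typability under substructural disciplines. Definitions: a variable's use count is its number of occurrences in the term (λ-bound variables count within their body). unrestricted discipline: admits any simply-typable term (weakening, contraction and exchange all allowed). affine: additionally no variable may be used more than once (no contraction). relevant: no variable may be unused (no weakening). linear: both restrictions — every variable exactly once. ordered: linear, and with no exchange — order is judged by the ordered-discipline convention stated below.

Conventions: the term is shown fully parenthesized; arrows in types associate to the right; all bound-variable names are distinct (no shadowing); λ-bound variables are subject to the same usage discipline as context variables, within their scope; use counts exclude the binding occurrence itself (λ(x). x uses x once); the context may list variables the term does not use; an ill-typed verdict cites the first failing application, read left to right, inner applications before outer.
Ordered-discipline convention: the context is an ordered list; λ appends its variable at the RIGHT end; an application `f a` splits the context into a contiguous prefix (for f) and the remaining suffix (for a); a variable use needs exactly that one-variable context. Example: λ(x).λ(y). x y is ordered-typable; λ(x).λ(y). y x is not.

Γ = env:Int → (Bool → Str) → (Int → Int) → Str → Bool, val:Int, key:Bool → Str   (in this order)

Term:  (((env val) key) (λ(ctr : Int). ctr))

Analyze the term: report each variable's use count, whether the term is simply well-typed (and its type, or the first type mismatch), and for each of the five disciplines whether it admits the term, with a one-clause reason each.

counts: env: 1×; val: 1×; key: 1×; ctr [bound]: 1×
uses in reading order: env, val, key, ctr
typing: ✓ — Str → Bool
ordered: ✓ — env, val, key, ctr once each; derivable with no W/C/E
linear: ✓ — exactly-once usage across env, val, key, ctr
affine: ✓ — none of env, val, key, ctr used more than once
relevant: ✓ — none of env, val, key, ctr goes unused
unrestricted: ✓ — simply typable at Str → Bool; W, C, E all held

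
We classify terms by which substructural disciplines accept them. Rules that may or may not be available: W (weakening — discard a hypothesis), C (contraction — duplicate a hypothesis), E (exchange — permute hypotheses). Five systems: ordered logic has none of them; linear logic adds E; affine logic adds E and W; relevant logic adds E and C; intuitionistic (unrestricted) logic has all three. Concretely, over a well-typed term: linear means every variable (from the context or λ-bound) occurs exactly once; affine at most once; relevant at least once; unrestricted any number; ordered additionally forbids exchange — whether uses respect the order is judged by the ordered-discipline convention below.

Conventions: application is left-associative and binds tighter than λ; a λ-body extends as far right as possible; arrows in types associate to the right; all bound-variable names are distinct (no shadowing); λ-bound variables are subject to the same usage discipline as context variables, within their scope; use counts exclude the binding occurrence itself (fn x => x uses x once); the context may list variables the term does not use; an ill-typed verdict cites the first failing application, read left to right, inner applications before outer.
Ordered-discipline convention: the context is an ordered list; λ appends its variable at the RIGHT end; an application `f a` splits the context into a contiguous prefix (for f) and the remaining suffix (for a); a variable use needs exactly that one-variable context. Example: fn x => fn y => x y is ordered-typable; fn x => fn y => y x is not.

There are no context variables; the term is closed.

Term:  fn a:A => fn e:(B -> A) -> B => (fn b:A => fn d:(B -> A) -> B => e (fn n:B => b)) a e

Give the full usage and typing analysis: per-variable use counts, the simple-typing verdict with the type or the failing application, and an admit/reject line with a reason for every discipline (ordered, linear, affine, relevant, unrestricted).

usage: a (λ-bound): 1, e (λ-bound): 2, b (λ-bound): 1, d (λ-bound): 0, n (λ-bound): 0
left-to-right use order: e, b, a, e
typing: well-typed at A -> ((B -> A) -> B) -> B
ordered: ✗, needs contraction — e ×2; unused: d, n — weakening required
linear: ✗, needs contraction — e ×2; unused: d, n — weakening required
affine: ✗, needs contraction — e ×2
relevant: ✗, unused: d, n — weakening required
unrestricted: ✓, simply typable at A -> ((B -> A) -> B) -> B; W, C, E all held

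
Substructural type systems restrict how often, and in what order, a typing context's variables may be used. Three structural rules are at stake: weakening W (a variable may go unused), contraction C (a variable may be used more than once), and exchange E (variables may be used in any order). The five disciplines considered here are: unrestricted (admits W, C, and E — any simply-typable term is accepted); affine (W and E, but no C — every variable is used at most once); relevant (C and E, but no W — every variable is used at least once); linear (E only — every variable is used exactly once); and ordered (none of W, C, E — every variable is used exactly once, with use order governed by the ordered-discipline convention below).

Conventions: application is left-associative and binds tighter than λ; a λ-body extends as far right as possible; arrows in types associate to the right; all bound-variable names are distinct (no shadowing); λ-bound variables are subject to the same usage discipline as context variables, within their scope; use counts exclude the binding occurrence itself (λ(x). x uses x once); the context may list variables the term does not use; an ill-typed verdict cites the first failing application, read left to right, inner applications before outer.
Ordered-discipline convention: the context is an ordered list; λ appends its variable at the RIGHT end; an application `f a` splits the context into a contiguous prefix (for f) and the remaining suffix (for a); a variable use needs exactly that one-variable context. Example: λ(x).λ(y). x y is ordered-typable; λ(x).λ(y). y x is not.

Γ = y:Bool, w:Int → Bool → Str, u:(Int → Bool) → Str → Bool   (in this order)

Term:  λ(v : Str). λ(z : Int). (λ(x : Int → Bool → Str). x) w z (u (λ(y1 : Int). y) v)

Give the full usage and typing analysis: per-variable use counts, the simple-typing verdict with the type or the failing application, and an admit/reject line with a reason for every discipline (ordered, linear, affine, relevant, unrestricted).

variable uses: y: 1; w: 1; u: 1; v (λ-bound): 1; z (λ-bound): 1; x (λ-bound): 1; y1 (λ-bound): 0
use order (left to right): x, w, z, u, y, v
typing: well-typed at Str → Int → Str
ordered: ✗ — y1 left unused
linear: ✗ — y1 left unused
affine: ✓ — no duplicate uses among y, w, u, v, z, x, y1
relevant: ✗ — y1 left unused
unrestricted: ✓ — well-typed at Str → Int → Str; no restrictions here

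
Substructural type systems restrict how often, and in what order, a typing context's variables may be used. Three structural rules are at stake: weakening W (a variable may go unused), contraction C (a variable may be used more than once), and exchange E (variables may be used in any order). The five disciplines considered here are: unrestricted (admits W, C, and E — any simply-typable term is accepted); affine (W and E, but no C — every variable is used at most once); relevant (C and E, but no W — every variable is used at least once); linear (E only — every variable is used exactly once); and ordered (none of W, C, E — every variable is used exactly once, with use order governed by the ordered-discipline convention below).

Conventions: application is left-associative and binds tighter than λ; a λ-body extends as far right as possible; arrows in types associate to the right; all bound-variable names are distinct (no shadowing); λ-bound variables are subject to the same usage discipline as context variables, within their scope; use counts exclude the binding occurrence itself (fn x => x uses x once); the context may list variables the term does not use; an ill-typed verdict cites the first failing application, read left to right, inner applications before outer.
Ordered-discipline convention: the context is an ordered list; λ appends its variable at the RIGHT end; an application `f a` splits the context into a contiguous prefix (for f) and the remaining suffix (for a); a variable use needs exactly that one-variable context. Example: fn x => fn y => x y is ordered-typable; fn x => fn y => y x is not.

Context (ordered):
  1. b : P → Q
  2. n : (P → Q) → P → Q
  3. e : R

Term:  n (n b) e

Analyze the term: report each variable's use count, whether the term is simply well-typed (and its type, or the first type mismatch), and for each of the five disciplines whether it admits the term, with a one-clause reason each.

counts: b ×1, n ×2, e ×1
use order (left to right): n, n, b, e
typing: ill-typed: an application expects P but receives R
ordered ✗ (a type mismatch blocks all five)
linear ✗ (the type mismatch rejects it)
affine ✗ (not simply typable)
relevant ✗ (fails simple typing)
unrestricted ✗ (a type mismatch blocks all five)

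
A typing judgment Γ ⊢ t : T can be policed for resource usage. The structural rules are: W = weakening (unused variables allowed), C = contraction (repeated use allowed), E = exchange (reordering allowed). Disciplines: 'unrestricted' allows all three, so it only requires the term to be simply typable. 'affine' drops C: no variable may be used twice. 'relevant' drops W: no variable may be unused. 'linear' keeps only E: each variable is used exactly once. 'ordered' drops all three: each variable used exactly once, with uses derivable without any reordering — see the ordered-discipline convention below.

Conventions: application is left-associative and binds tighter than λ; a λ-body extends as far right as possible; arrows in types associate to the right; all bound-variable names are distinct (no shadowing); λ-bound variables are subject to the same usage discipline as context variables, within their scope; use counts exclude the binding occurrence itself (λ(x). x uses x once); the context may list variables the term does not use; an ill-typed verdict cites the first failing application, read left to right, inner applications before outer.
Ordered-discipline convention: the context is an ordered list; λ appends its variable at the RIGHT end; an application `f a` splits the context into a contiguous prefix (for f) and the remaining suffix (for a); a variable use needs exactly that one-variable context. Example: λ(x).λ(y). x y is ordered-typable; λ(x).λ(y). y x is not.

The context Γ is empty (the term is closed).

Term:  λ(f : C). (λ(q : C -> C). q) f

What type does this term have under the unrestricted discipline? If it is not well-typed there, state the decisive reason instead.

not well-typed under unrestricted — the type mismatch rejects it
variable uses: f [bound]=1; q [bound]=1
order of uses: q, f
typing: ill-typed: an application expects C -> C but receives C
summary: ordered ✗ · linear ✗ · affine ✗ · relevant ✗ · unrestricted ✗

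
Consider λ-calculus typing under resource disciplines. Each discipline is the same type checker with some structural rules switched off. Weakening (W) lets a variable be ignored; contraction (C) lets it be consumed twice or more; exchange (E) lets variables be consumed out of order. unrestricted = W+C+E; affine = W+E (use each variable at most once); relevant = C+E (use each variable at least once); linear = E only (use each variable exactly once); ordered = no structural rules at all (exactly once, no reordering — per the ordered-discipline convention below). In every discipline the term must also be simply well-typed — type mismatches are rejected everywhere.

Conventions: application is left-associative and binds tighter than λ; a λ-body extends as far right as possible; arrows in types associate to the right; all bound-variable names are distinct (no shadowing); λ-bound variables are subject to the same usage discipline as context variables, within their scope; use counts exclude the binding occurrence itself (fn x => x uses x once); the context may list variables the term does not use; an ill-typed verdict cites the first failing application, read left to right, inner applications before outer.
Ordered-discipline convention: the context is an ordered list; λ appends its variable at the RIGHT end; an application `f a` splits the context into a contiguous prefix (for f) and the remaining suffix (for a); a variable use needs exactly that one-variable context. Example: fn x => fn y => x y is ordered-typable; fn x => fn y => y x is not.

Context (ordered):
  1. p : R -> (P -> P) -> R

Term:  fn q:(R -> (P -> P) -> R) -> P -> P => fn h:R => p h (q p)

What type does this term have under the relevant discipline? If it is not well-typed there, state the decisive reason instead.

term : ((R -> (P -> P) -> R) -> P -> P) -> R -> R
use counts: p: 2, q [bound]: 1, h [bound]: 1
order of uses: p, h, q, p
typing: well-typed at ((R -> (P -> P) -> R) -> P -> P) -> R -> R
all disciplines: ordered ✗ · linear ✗ · affine ✗ · relevant ✓ · unrestricted ✓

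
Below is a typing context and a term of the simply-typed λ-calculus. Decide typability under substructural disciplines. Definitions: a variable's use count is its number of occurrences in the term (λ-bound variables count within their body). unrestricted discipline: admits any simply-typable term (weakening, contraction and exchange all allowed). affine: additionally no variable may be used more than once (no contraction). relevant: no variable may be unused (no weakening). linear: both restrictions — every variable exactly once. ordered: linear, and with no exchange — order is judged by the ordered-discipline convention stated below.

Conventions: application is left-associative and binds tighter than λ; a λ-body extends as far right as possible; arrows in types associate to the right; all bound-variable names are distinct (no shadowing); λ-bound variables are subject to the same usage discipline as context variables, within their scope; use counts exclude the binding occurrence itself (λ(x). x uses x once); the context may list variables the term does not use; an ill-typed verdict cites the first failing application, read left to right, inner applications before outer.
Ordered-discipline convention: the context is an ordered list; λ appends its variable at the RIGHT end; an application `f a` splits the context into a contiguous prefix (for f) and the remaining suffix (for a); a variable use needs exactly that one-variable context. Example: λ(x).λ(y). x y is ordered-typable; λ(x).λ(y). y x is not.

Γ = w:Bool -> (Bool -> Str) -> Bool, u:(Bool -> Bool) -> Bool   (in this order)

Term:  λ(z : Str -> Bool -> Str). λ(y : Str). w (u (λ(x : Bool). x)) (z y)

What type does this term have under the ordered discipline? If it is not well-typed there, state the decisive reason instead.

term : (Str -> Bool -> Str) -> Str -> Bool
variable uses: w ×1; u ×1; z (λ-bound) ×1; y (λ-bound) ×1; x (λ-bound) ×1
use order (left to right): w, u, x, z, y
typing: well-typed — term : (Str -> Bool -> Str) -> Str -> Bool
summary: ordered ✓, linear ✓, affine ✓, relevant ✓, unrestricted ✓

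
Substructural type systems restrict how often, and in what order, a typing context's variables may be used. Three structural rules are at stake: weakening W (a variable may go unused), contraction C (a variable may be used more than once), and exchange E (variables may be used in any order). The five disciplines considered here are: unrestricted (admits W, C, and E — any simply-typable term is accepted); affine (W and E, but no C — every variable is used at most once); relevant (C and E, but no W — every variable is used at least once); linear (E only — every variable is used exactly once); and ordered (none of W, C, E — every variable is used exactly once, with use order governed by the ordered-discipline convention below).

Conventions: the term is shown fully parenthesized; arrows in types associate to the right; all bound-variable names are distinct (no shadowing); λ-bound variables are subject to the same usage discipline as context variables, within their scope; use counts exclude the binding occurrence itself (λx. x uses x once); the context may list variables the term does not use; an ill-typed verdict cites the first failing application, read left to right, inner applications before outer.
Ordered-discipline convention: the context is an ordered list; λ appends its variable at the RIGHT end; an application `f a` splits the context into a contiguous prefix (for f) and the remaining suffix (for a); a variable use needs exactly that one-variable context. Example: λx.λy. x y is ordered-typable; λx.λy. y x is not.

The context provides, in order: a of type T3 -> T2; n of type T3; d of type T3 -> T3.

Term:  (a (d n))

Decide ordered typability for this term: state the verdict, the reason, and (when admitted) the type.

no — no contiguous prefix/suffix split fits a, d, n
variable uses: a=1; n=1; d=1
uses in reading order: a, d, n
typing: well-typed — term : T2
all disciplines: ordered ✗; linear ✓; affine ✓; relevant ✓; unrestricted ✓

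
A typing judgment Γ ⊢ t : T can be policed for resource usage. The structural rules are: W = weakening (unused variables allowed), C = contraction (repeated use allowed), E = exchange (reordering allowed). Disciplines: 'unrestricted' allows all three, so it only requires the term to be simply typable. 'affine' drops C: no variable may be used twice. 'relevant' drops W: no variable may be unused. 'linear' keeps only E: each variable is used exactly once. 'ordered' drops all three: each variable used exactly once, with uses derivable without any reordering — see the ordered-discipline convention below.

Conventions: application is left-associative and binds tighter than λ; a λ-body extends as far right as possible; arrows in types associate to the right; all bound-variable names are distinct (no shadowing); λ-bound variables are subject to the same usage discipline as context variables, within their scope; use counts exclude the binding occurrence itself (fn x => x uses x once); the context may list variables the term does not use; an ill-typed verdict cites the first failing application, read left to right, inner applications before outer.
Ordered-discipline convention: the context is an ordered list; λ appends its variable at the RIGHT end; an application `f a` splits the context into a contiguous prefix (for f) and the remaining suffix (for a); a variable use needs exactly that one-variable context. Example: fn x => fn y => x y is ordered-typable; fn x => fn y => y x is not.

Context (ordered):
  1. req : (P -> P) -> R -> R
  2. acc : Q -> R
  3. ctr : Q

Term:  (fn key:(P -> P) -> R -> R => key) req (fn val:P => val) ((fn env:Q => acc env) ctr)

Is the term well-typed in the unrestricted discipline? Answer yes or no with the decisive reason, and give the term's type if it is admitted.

yes — typability at R is all that's needed; term : R
variable uses: req: 1; acc: 1; ctr: 1; key (bound): 1; val (bound): 1; env (bound): 1
order of uses: key, req, val, acc, env, ctr
typing: well-typed — term : R
summary: ordered ✓ · linear ✓ · affine ✓ · relevant ✓ · unrestricted ✓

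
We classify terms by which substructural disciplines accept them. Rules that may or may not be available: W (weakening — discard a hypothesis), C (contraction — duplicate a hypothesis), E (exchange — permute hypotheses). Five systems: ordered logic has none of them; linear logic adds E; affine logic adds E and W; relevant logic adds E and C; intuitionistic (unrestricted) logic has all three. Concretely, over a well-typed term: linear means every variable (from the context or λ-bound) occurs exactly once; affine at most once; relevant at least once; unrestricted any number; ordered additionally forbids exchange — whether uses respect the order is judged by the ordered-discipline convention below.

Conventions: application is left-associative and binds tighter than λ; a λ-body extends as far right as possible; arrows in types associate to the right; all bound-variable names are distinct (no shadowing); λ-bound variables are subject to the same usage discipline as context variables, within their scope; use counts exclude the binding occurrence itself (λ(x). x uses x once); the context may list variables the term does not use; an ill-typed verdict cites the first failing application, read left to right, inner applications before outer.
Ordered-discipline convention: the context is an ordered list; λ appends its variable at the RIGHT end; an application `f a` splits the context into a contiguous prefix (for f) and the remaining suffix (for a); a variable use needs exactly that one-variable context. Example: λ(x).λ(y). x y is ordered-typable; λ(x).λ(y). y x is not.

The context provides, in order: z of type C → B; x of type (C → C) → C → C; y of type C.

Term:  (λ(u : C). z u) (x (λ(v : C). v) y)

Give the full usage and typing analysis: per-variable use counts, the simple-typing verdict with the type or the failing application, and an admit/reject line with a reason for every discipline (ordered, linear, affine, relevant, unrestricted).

use counts: z: 1, x: 1, y: 1, u [bound]: 1, v [bound]: 1
use order (left to right): z, u, x, v, y
typing: well-typed — term : B
ordered: ✓, one use each (z, x, y, u, v); ordered split holds
linear: ✓, exactly-once usage across z, x, y, u, v
affine: ✓, z, x, y, u, v: no repeats, contraction unneeded
relevant: ✓, none of z, x, y, u, v goes unused
unrestricted: ✓, well-typed at B; no restrictions here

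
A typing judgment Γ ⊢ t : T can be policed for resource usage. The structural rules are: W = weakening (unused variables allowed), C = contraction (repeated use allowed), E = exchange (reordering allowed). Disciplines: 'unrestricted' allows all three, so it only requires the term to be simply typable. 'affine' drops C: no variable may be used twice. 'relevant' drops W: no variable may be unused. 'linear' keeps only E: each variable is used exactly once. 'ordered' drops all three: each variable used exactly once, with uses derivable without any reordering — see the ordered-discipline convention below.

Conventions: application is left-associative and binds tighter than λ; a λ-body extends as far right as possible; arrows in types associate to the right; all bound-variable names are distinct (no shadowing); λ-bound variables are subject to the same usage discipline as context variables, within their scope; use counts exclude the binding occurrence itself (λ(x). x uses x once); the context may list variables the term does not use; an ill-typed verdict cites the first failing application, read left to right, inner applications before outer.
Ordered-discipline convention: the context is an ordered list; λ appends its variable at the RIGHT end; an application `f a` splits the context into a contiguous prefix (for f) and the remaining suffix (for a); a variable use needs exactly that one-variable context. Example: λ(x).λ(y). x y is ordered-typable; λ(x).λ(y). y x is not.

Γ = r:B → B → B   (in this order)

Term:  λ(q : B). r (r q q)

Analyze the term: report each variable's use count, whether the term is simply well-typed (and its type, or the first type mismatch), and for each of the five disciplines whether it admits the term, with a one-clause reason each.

counts: r: 2, q [bound]: 2
use order (left to right): r, r, q, q
typing: ✓ — B → B → B
ordered ✗ (r ×2, q ×2 used more than once (contraction))
linear ✗ (r ×2, q ×2 used more than once (contraction))
affine ✗ (r ×2, q ×2 used more than once (contraction))
relevant ✓ (r, q: all used, weakening unneeded)
unrestricted ✓ (simply typable at B → B → B; W, C, E all held)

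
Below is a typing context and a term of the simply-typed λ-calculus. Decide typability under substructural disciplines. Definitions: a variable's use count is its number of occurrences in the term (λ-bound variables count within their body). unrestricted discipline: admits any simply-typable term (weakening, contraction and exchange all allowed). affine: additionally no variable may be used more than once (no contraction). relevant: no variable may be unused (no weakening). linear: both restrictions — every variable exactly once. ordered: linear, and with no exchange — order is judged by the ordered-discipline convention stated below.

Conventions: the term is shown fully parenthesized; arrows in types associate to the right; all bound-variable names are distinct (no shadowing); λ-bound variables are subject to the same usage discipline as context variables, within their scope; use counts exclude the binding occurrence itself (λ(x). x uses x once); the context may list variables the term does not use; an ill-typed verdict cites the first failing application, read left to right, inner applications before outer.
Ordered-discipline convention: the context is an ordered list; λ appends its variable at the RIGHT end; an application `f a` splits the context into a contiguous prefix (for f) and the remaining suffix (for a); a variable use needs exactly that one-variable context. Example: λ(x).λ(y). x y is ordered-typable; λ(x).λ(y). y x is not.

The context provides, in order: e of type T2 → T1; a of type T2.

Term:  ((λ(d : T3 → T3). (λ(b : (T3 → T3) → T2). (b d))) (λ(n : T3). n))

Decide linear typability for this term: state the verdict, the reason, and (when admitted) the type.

no — needs weakening: e, a unused
usage: e: 0×, a: 0×, d [bound]: 1×, b [bound]: 1×, n [bound]: 1×
uses in reading order: b, d, n
typing: well-typed at ((T3 → T3) → T2) → T2
all disciplines: ordered ✗ | linear ✗ | affine ✓ | relevant ✗ | unrestricted ✓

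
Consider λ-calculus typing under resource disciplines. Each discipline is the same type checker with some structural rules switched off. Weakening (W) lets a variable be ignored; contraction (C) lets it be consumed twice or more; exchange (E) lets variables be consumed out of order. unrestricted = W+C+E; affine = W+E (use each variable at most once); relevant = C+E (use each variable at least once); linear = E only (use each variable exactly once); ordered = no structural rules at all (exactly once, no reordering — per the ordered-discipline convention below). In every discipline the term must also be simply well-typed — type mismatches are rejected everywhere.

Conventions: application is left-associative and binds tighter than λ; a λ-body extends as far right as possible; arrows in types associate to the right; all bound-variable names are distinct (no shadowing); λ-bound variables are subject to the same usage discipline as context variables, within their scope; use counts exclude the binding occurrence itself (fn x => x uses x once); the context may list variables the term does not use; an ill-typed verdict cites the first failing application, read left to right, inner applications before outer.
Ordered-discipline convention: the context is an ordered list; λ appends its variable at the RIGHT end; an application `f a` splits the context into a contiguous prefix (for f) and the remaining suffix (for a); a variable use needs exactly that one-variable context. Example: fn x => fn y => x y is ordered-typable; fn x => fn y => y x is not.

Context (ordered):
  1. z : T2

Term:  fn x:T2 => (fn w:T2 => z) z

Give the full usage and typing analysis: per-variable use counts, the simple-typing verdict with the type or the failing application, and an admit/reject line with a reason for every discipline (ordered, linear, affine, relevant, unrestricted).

usage: z ×2, x (bound) ×0, w (bound) ×0
left-to-right use order: z, z
typing: well-typed — term : T2 → T2
ordered: ✗ — z ×2 used more than once (contraction); needs weakening: x, w unused
linear: ✗ — z ×2 used more than once (contraction); needs weakening: x, w unused
affine: ✗ — z ×2 used more than once (contraction)
relevant: ✗ — needs weakening: x, w unused
unrestricted: ✓ — simply typable at T2 → T2; W, C, E all held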